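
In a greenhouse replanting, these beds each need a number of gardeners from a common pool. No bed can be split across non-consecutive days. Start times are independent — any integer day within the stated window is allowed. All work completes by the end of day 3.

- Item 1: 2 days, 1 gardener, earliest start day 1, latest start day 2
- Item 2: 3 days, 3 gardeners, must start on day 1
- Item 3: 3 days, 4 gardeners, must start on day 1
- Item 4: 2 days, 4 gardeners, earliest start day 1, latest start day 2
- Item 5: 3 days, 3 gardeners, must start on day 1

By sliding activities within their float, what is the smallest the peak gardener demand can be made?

Schedule Item 1@1, Item 2@1, Item 3@1, Item 4@1, Item 5@1: d1:15  d2:15  d3:10 — peak 15.
No arrangement of the 4 feasible schedules does better.

15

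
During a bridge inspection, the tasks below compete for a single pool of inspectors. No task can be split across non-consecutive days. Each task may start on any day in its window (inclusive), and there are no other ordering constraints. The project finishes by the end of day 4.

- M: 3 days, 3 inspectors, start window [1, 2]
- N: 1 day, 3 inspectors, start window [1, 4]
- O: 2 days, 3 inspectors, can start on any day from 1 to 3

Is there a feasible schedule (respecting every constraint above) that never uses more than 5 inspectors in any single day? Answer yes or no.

The minimum achievable peak is 6; 5 < 6, so no feasible schedule stays within the cap.

no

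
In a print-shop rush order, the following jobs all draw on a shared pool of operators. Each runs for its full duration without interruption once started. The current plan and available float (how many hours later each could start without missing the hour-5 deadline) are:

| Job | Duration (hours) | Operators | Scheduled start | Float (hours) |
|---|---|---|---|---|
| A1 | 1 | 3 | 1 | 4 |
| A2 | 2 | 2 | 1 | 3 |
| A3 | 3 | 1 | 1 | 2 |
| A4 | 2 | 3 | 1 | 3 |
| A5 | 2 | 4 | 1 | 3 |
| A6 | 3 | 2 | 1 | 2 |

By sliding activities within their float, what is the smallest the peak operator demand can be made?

6

Early-start (A1@1, A2@1, A3@1, A4@1, A5@1, A6@1) gives peak 15: h1:15  h2:12  h3:3  h4:0  h5:0.
Shift A4→2, A5→4, A6→3.
Schedule A1@1, A2@1, A3@1, A4@2, A5@4, A6@3: h1:6  h2:6  h3:6  h4:6  h5:6 — peak 6.
Total operator-hours = 30 over 5 hours ⇒ peak ≥ ⌈30/5⌉ = 6, so 6 is optimal.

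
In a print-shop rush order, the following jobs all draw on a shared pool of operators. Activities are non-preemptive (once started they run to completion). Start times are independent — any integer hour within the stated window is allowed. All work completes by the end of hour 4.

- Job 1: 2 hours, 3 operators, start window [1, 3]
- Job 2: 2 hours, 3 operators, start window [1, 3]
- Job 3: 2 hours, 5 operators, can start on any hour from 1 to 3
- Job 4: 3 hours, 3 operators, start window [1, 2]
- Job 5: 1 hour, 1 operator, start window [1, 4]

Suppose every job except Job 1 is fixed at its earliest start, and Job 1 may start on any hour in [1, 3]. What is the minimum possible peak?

12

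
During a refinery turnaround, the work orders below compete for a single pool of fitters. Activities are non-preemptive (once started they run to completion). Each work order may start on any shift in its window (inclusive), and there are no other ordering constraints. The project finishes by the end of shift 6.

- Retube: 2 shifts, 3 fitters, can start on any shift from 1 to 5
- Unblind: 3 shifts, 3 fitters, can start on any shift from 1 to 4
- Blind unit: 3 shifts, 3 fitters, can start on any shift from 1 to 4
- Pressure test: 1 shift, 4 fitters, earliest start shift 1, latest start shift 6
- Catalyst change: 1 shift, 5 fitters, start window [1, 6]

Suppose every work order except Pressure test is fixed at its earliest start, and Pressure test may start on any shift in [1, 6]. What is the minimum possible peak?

14

Pressure test@1: s1:18  s2:9  s3:6  s4:0  s5:0  s6:0 → peak 18
Pressure test@2: s1:14  s2:13  s3:6  s4:0  s5:0  s6:0 → peak 14
Pressure test@3: s1:14  s2:9  s3:10  s4:0  s5:0  s6:0 → peak 14
Pressure test@4: s1:14  s2:9  s3:6  s4:4  s5:0  s6:0 → peak 14
Pressure test@5: s1:14  s2:9  s3:6  s4:0  s5:4  s6:0 → peak 14
Pressure test@6: s1:14  s2:9  s3:6  s4:0  s5:0  s6:4 → peak 14
Best is Pressure test@2, peak 14.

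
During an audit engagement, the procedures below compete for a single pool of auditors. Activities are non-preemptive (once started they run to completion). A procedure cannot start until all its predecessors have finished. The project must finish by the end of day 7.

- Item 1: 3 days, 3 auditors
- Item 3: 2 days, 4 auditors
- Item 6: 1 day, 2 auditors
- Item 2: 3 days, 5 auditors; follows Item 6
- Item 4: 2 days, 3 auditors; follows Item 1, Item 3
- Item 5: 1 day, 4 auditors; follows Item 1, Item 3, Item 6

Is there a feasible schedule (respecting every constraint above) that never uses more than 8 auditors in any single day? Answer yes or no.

yes

Schedule Item 1@1, Item 3@1, Item 6@3, Item 2@4, Item 4@4, Item 5@7: d1:7  d2:7  d3:5  d4:8  d5:8  d6:5  d7:4 — peak 8 ≤ 8.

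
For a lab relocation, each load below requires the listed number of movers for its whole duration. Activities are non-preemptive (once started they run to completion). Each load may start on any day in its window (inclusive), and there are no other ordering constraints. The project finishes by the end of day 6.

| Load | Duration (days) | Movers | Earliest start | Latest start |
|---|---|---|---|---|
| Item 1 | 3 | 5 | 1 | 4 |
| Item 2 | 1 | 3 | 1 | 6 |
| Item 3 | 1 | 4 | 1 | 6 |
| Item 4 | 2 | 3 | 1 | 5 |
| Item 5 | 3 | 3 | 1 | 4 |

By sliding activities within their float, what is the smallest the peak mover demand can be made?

Early-start (Item 1@1, Item 2@1, Item 3@1, Item 4@1, Item 5@1) gives peak 18: d1:18  d2:11  d3:8  d4:0  d5:0  d6:0.
Shift Item 3→4, Item 4→2, Item 5→4.
Schedule Item 1@1, Item 2@1, Item 3@4, Item 4@2, Item 5@4: d1:8  d2:8  d3:8  d4:7  d5:3  d6:3 — peak 8.

8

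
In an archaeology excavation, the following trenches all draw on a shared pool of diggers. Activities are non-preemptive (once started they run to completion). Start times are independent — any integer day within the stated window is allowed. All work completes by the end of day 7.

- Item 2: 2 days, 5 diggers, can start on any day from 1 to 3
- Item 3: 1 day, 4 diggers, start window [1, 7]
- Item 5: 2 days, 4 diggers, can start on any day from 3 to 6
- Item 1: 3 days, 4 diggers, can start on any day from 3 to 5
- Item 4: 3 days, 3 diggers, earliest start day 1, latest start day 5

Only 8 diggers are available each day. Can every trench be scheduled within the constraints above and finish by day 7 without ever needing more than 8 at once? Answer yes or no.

yes

Schedule Item 2@1, Item 3@3, Item 5@3, Item 1@4, Item 4@5: d1:5  d2:5  d3:8  d4:8  d5:7  d6:7  d7:3 — peak 8 ≤ 8.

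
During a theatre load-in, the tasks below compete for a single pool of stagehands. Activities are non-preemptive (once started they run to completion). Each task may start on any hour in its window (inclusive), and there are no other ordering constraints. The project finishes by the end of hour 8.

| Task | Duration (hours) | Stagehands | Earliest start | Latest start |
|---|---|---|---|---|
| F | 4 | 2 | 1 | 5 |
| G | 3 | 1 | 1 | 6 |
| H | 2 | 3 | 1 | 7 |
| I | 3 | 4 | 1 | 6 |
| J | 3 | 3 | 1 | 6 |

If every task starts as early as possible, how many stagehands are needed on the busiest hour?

Early-start schedule: F@1, G@1, H@1, I@1, J@1.
Load per hour: hour 1: 13, hour 2: 13, hour 3: 10, hour 4: 2, hour 5: 0, hour 6: 0, hour 7: 0, hour 8: 0.
Peak is 13.

13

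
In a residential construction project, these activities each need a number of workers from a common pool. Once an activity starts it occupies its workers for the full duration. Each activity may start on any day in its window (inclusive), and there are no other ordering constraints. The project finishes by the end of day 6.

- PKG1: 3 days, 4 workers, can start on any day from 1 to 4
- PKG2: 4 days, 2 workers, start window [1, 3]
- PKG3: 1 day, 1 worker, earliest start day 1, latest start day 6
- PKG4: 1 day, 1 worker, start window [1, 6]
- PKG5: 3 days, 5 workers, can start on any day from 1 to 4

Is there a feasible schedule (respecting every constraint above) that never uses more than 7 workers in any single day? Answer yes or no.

Schedule PKG1@1, PKG2@1, PKG3@1, PKG4@2, PKG5@4: d1:7  d2:7  d3:6  d4:7  d5:5  d6:5 — peak 7 ≤ 7.

yes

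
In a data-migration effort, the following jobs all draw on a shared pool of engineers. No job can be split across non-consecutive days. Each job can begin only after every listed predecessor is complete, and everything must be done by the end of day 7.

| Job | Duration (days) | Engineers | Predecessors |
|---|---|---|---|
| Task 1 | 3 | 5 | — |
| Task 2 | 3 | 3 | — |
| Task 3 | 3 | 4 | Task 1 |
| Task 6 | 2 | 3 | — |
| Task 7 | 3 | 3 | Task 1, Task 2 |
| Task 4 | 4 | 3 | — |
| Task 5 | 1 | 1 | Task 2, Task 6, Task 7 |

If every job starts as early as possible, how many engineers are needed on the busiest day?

14

Early-start schedule: Task 1@1, Task 2@1, Task 3@4, Task 6@1, Task 7@4, Task 4@1, Task 5@7.
Load per day: day 1: 14, day 2: 14, day 3: 11, day 4: 10, day 5: 7, day 6: 7, day 7: 1.
Peak is 14.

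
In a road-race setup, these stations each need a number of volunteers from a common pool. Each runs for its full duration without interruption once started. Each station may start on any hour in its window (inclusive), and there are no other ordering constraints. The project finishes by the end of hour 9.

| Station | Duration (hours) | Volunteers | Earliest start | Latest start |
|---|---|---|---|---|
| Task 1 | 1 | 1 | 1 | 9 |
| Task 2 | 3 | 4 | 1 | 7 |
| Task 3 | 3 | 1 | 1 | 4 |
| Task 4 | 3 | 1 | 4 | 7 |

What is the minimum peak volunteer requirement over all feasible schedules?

Early-start (Task 1@1, Task 2@1, Task 3@1, Task 4@4) gives peak 6: h1:6  h2:5  h3:5  h4:1  h5:1  h6:1  h7:0  h8:0  h9:0.
Shift Task 2→4, Task 4→7.
Schedule Task 1@1, Task 2@4, Task 3@1, Task 4@7: h1:2  h2:1  h3:1  h4:4  h5:4  h6:4  h7:1  h8:1  h9:1 — peak 4.

4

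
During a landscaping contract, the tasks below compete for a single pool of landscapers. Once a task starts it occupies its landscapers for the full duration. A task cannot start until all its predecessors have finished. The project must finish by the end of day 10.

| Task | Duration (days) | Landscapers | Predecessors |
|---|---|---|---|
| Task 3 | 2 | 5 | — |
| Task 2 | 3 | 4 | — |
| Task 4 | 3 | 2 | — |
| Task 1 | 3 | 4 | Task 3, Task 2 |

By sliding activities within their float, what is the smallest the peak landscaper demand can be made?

6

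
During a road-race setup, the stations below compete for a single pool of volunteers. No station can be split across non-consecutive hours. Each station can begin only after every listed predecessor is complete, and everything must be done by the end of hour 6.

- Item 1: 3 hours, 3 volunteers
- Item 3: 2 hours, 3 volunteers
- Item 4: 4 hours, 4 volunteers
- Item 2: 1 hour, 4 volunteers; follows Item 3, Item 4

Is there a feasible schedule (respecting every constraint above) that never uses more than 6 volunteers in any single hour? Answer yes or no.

no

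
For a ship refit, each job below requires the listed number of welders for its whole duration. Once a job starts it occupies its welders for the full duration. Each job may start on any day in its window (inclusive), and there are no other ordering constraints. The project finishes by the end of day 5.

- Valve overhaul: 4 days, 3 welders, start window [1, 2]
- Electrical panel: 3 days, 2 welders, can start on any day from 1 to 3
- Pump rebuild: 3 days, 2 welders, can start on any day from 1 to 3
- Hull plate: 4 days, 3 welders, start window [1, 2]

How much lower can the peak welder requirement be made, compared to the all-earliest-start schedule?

Early-start peak: d1:10  d2:10  d3:10  d4:6  d5:0 ⇒ 10.
Leveled (Valve overhaul@1, Electrical panel@1, Pump rebuild@1, Hull plate@1): d1:10  d2:10  d3:10  d4:6  d5:0 ⇒ 10.
Reduction 10 − 10 = 0.

0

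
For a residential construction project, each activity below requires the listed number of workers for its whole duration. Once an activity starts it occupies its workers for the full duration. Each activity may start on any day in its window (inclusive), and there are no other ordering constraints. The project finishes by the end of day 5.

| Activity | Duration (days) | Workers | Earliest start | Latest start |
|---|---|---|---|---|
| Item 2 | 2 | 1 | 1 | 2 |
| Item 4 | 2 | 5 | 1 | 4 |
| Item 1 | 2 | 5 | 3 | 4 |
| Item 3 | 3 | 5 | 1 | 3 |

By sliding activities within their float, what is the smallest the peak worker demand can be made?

10

Early-start (Item 2@1, Item 4@1, Item 1@3, Item 3@1) gives peak 11: d1:11  d2:11  d3:10  d4:5  d5:0.
Shift Item 3→3.
Schedule Item 2@1, Item 4@1, Item 1@3, Item 3@3: d1:6  d2:6  d3:10  d4:10  d5:5 — peak 10.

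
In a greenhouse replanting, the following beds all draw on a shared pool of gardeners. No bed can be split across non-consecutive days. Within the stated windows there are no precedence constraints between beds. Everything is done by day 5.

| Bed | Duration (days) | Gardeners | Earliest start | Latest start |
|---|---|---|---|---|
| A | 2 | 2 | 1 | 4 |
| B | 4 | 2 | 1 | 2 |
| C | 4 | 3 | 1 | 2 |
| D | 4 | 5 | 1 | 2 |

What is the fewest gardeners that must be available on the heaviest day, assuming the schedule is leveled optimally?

12

Schedule A@1, B@1, C@1, D@1: d1:12  d2:12  d3:10  d4:10  d5:0 — peak 12.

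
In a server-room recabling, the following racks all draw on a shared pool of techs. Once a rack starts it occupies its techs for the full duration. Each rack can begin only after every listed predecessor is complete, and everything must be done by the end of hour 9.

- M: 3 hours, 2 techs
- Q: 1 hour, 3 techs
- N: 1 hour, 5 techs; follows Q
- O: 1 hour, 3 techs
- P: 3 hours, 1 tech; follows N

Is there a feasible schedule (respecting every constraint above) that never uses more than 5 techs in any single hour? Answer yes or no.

yes

Schedule M@1, Q@1, N@4, O@2, P@5: h1:5  h2:5  h3:2  h4:5  h5:1  h6:1  h7:1  h8:0  h9:0 — peak 5 ≤ 5.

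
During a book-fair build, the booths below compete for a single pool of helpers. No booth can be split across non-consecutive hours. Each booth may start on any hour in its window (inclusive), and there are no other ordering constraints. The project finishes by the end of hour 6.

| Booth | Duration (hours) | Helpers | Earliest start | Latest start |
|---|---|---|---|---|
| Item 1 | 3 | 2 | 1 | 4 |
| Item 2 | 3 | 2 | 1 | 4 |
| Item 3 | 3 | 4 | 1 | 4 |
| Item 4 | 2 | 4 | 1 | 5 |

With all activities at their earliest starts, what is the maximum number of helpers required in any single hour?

Early-start schedule: Item 1@1, Item 2@1, Item 3@1, Item 4@1.
Load per hour: hour 1: 12, hour 2: 12, hour 3: 8, hour 4: 0, hour 5: 0, hour 6: 0.
Peak is 12.

12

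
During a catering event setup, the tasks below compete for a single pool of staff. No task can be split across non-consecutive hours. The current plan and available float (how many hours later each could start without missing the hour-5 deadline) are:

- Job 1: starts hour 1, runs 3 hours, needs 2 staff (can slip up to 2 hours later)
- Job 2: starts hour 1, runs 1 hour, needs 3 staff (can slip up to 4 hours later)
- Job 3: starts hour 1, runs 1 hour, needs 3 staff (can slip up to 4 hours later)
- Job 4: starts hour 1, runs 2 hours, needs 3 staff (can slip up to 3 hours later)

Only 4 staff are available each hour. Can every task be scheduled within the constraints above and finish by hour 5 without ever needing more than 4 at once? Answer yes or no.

no

The minimum achievable peak is 5; 4 < 5, so no feasible schedule stays within the cap.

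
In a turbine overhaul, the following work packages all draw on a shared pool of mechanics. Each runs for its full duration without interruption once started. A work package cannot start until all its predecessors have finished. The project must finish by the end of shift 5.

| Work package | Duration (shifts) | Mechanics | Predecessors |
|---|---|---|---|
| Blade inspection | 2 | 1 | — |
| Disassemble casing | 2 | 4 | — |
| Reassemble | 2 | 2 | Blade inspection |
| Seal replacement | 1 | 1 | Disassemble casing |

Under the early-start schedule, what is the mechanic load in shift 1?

5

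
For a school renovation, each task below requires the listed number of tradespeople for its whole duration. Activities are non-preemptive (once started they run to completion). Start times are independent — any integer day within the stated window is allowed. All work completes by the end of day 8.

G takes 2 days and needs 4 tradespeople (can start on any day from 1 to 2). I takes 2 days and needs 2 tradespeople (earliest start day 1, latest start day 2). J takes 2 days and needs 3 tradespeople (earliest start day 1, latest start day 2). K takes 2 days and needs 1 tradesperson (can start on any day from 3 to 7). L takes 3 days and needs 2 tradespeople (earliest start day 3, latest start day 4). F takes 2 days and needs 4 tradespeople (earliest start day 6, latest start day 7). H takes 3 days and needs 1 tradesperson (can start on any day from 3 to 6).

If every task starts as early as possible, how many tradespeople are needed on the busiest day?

Early-start schedule: G@1, I@1, J@1, K@3, L@3, F@6, H@3.
Load per day: day 1: 9, day 2: 9, day 3: 4, day 4: 4, day 5: 3, day 6: 4, day 7: 4, day 8: 0.
Peak is 9.

9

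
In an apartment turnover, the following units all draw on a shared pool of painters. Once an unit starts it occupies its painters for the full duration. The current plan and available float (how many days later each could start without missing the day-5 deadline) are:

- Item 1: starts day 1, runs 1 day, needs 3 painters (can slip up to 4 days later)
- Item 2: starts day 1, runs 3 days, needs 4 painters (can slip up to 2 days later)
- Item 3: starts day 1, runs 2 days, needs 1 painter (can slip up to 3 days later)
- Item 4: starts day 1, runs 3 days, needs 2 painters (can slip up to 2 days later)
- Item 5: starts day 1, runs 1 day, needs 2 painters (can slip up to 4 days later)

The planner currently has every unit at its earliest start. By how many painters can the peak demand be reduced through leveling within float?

6

Early-start peak: d1:12  d2:7  d3:6  d4:0  d5:0 ⇒ 12.
Leveled (Item 1@1, Item 2@2, Item 3@1, Item 4@3, Item 5@1): d1:6  d2:5  d3:6  d4:6  d5:2 ⇒ 6.
Reduction 12 − 6 = 6.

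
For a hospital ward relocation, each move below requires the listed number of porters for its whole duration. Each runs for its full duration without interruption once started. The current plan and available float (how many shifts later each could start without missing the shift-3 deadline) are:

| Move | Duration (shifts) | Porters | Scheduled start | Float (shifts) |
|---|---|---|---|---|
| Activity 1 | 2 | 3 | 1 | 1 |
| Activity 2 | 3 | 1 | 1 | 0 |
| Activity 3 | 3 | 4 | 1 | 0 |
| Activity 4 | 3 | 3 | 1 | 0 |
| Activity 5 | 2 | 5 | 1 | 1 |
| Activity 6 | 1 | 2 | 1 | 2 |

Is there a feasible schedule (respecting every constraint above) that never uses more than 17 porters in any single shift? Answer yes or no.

yes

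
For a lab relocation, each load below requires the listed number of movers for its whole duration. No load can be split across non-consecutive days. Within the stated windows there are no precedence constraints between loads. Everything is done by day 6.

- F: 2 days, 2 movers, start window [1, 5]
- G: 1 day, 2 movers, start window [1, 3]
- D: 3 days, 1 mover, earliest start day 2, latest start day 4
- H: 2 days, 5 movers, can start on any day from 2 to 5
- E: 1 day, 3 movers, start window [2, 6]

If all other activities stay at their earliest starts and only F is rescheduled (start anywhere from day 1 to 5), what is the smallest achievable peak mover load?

9

F@1: d1:4  d2:11  d3:6  d4:1  d5:0  d6:0 → peak 11
F@2: d1:2  d2:11  d3:8  d4:1  d5:0  d6:0 → peak 11
F@3: d1:2  d2:9  d3:8  d4:3  d5:0  d6:0 → peak 9
F@4: d1:2  d2:9  d3:6  d4:3  d5:2  d6:0 → peak 9
F@5: d1:2  d2:9  d3:6  d4:1  d5:2  d6:2 → peak 9
Best is F@3, peak 9.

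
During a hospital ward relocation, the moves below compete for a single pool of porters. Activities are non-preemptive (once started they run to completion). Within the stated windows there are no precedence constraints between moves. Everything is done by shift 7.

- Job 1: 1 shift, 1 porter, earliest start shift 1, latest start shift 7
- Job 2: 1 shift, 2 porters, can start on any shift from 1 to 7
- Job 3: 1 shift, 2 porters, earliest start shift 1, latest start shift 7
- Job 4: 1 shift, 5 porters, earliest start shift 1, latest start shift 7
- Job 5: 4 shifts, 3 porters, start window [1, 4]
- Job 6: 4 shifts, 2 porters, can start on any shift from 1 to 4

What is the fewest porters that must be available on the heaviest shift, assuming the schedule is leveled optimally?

5

Early-start (Job 1@1, Job 2@1, Job 3@1, Job 4@1, Job 5@1, Job 6@1) gives peak 15: s1:15  s2:5  s3:5  s4:5  s5:0  s6:0  s7:0.
Shift Job 4→2, Job 5→3, Job 6→3.
Schedule Job 1@1, Job 2@1, Job 3@1, Job 4@2, Job 5@3, Job 6@3: s1:5  s2:5  s3:5  s4:5  s5:5  s6:5  s7:0 — peak 5.
Total porter-shifts = 30 over 7 shifts ⇒ peak ≥ ⌈30/7⌉ = 5, so 5 is optimal.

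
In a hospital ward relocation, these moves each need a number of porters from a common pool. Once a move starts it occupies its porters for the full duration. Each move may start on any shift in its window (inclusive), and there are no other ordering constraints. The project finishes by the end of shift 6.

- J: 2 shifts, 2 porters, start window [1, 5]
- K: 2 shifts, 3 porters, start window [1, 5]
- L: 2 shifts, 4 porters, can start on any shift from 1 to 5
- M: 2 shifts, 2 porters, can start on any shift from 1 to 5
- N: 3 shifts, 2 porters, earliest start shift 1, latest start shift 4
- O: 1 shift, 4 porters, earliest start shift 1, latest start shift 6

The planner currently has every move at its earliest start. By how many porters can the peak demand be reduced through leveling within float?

11

Early-start peak: s1:17  s2:13  s3:2  s4:0  s5:0  s6:0 ⇒ 17.
Leveled (J@1, K@1, L@3, M@5, N@3, O@6): s1:5  s2:5  s3:6  s4:6  s5:4  s6:6 ⇒ 6.
Reduction 17 − 6 = 11.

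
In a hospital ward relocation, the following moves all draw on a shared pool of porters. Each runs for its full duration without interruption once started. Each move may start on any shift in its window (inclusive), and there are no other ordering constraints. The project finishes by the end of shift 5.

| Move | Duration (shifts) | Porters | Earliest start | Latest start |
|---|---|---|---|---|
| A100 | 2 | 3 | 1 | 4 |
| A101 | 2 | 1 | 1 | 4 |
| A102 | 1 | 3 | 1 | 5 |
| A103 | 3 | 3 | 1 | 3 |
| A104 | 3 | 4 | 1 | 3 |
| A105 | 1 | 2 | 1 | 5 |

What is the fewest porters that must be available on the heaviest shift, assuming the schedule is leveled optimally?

Early-start (A100@1, A101@1, A102@1, A103@1, A104@1, A105@1) gives peak 16: s1:16  s2:11  s3:7  s4:0  s5:0.
Shift A103→2, A104→3, A105→5.
Schedule A100@1, A101@1, A102@1, A103@2, A104@3, A105@5: s1:7  s2:7  s3:7  s4:7  s5:6 — peak 7.
Total porter-shifts = 34 over 5 shifts ⇒ peak ≥ ⌈34/5⌉ = 7, so 7 is optimal.

7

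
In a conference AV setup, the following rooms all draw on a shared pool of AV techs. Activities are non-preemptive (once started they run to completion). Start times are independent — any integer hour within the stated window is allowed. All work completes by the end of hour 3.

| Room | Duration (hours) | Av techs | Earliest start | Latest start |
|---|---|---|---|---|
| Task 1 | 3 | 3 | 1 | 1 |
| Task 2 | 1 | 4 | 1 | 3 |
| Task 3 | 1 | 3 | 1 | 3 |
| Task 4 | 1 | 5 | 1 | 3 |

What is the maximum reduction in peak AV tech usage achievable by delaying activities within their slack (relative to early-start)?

7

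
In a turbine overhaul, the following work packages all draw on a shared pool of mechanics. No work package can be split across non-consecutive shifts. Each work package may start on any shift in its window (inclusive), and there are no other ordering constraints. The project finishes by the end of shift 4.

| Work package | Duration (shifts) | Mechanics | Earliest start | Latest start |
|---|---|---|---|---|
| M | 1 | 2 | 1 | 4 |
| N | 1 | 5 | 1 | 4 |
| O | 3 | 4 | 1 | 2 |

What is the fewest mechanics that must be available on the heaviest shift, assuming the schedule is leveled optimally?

6

Early-start (M@1, N@1, O@1) gives peak 11: s1:11  s2:4  s3:4  s4:0.
Shift N→4.
Schedule M@1, N@4, O@1: s1:6  s2:4  s3:4  s4:5 — peak 6.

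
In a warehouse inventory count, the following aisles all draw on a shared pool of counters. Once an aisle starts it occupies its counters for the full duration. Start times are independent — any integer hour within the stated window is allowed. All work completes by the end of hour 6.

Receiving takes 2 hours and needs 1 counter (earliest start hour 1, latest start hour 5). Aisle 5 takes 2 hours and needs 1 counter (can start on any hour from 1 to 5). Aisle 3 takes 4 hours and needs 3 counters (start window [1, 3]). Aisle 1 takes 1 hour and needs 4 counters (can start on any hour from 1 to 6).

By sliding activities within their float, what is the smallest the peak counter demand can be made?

4

Early-start (Receiving@1, Aisle 5@1, Aisle 3@1, Aisle 1@1) gives peak 9: h1:9  h2:5  h3:3  h4:3  h5:0  h6:0.
Shift Aisle 5→3, Aisle 1→5.
Schedule Receiving@1, Aisle 5@3, Aisle 3@1, Aisle 1@5: h1:4  h2:4  h3:4  h4:4  h5:4  h6:0 — peak 4.
Total counter-hours = 20 over 6 hours ⇒ peak ≥ ⌈20/6⌉ = 4, so 4 is optimal.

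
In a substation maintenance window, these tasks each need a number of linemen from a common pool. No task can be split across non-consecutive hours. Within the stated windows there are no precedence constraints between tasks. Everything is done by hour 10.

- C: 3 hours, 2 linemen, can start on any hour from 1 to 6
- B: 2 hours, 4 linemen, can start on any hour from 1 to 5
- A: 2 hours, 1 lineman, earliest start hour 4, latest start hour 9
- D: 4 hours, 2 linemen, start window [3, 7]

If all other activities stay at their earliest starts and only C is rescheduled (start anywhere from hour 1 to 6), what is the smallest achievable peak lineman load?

C@1: h1:6  h2:6  h3:4  h4:3  h5:3  h6:2  h7:0  h8:0  h9:0  h10:0 → peak 6
C@2: h1:4  h2:6  h3:4  h4:5  h5:3  h6:2  h7:0  h8:0  h9:0  h10:0 → peak 6
C@3: h1:4  h2:4  h3:4  h4:5  h5:5  h6:2  h7:0  h8:0  h9:0  h10:0 → peak 5
C@4: h1:4  h2:4  h3:2  h4:5  h5:5  h6:4  h7:0  h8:0  h9:0  h10:0 → peak 5
C@5: h1:4  h2:4  h3:2  h4:3  h5:5  h6:4  h7:2  h8:0  h9:0  h10:0 → peak 5
C@6: h1:4  h2:4  h3:2  h4:3  h5:3  h6:4  h7:2  h8:2  h9:0  h10:0 → peak 4
Best is C@6, peak 4.

4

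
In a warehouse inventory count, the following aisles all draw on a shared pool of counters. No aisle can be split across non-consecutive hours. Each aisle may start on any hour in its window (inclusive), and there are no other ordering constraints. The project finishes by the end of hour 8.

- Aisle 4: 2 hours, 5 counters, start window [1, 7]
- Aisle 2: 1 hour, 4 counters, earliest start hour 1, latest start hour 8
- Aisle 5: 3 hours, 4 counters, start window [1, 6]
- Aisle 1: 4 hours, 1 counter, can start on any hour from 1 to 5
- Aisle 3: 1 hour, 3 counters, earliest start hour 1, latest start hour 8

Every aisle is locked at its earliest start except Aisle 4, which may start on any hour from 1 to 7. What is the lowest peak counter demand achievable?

Aisle 4@1: h1:17  h2:10  h3:5  h4:1  h5:0  h6:0  h7:0  h8:0 → peak 17
Aisle 4@2: h1:12  h2:10  h3:10  h4:1  h5:0  h6:0  h7:0  h8:0 → peak 12
Aisle 4@3: h1:12  h2:5  h3:10  h4:6  h5:0  h6:0  h7:0  h8:0 → peak 12
Aisle 4@4: h1:12  h2:5  h3:5  h4:6  h5:5  h6:0  h7:0  h8:0 → peak 12
Aisle 4@5: h1:12  h2:5  h3:5  h4:1  h5:5  h6:5  h7:0  h8:0 → peak 12
Aisle 4@6: h1:12  h2:5  h3:5  h4:1  h5:0  h6:5  h7:5  h8:0 → peak 12
Aisle 4@7: h1:12  h2:5  h3:5  h4:1  h5:0  h6:0  h7:5  h8:5 → peak 12
Best is Aisle 4@2, peak 12.

12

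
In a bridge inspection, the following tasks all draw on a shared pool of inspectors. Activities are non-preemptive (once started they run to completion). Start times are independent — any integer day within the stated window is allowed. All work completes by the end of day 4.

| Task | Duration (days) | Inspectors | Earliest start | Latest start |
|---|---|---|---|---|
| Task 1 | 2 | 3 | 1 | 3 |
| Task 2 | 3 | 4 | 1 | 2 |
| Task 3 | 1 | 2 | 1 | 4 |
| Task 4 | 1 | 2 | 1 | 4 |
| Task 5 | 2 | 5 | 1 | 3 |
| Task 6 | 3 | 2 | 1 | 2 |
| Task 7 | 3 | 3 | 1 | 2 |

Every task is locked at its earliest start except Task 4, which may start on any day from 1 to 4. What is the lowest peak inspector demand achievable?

19

Task 4@1: d1:21  d2:17  d3:9  d4:0 → peak 21
Task 4@2: d1:19  d2:19  d3:9  d4:0 → peak 19
Task 4@3: d1:19  d2:17  d3:11  d4:0 → peak 19
Task 4@4: d1:19  d2:17  d3:9  d4:2 → peak 19
Best is Task 4@2, peak 19.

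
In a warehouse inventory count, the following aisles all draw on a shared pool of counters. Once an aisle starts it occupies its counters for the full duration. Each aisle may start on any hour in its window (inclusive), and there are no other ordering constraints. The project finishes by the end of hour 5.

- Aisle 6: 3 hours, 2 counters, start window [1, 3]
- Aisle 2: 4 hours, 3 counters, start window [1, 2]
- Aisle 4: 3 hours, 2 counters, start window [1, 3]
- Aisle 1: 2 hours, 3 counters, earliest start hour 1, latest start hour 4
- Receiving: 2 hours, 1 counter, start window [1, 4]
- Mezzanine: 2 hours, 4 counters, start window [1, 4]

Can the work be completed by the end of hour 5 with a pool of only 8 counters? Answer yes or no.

The minimum achievable peak is 9; 8 < 9, so no feasible schedule stays within the cap.

no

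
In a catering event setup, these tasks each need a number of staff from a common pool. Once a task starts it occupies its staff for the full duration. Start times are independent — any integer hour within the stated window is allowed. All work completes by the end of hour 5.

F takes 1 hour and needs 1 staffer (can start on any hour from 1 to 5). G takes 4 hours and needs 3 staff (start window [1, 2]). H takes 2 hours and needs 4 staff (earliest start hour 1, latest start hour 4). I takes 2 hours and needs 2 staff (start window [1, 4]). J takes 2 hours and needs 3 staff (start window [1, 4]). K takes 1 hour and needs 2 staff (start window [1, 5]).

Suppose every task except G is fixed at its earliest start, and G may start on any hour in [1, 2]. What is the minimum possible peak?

12

G@1: h1:15  h2:12  h3:3  h4:3  h5:0 → peak 15
G@2: h1:12  h2:12  h3:3  h4:3  h5:3 → peak 12
Best is G@2, peak 12.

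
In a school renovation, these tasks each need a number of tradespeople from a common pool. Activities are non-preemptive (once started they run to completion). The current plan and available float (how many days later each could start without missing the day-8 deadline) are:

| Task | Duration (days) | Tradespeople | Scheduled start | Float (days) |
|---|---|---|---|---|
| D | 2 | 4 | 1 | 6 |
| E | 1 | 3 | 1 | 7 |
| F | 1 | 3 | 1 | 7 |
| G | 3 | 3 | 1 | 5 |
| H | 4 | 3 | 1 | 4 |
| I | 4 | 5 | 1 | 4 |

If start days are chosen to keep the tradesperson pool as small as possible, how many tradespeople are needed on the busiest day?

Early-start (D@1, E@1, F@1, G@1, H@1, I@1) gives peak 21: d1:21  d2:15  d3:11  d4:8  d5:0  d6:0  d7:0  d8:0.
Shift F→3, G→2, H→4, I→5.
Schedule D@1, E@1, F@3, G@2, H@4, I@5: d1:7  d2:7  d3:6  d4:6  d5:8  d6:8  d7:8  d8:5 — peak 8.

8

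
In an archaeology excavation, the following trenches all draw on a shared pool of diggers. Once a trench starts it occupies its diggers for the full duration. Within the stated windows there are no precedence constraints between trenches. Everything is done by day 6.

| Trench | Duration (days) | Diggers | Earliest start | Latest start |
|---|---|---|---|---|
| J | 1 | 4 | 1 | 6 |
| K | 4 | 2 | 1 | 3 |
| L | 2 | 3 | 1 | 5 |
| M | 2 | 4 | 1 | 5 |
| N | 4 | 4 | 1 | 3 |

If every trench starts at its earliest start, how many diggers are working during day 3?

At early start, day 3 has: K, N.
Demand: 2 + 4 = 6.

6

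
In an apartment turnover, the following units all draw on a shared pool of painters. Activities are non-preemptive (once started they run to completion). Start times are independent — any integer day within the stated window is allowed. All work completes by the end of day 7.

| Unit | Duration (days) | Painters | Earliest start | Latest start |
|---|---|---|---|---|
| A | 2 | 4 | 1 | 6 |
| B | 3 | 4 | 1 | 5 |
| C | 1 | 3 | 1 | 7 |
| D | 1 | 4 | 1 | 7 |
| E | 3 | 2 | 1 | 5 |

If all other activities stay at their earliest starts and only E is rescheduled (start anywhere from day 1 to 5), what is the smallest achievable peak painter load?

E@1: d1:17  d2:10  d3:6  d4:0  d5:0  d6:0  d7:0 → peak 17
E@2: d1:15  d2:10  d3:6  d4:2  d5:0  d6:0  d7:0 → peak 15
E@3: d1:15  d2:8  d3:6  d4:2  d5:2  d6:0  d7:0 → peak 15
E@4: d1:15  d2:8  d3:4  d4:2  d5:2  d6:2  d7:0 → peak 15
E@5: d1:15  d2:8  d3:4  d4:0  d5:2  d6:2  d7:2 → peak 15
Best is E@2, peak 15.

15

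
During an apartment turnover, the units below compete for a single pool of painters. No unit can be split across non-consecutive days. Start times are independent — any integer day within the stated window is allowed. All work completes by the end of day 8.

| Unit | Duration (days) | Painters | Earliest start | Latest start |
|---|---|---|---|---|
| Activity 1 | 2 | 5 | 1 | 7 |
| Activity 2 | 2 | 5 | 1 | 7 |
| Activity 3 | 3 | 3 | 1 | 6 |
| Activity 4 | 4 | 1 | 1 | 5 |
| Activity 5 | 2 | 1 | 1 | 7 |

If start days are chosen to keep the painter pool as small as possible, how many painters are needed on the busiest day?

5

Early-start (Activity 1@1, Activity 2@1, Activity 3@1, Activity 4@1, Activity 5@1) gives peak 15: d1:15  d2:15  d3:4  d4:1  d5:0  d6:0  d7:0  d8:0.
Shift Activity 2→3, Activity 3→5, Activity 4→5, Activity 5→5.
Schedule Activity 1@1, Activity 2@3, Activity 3@5, Activity 4@5, Activity 5@5: d1:5  d2:5  d3:5  d4:5  d5:5  d6:5  d7:4  d8:1 — peak 5.
Total painter-days = 35 over 8 days ⇒ peak ≥ ⌈35/8⌉ = 5, so 5 is optimal.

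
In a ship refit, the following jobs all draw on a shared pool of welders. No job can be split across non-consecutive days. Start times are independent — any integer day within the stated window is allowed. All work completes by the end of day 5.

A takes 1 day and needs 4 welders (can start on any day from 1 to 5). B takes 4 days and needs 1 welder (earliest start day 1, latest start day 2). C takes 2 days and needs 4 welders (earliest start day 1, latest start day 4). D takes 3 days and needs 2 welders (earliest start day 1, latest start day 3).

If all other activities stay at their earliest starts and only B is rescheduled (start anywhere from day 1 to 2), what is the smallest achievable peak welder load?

10

B@1: d1:11  d2:7  d3:3  d4:1  d5:0 → peak 11
B@2: d1:10  d2:7  d3:3  d4:1  d5:1 → peak 10
Best is B@2, peak 10.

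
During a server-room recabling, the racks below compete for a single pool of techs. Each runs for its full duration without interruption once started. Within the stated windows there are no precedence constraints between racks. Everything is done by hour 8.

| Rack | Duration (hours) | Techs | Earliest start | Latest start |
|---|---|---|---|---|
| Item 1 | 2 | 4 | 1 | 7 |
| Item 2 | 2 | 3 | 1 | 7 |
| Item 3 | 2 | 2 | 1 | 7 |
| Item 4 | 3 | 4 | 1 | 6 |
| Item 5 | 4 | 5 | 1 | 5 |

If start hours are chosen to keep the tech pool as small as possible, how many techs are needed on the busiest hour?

Early-start (Item 1@1, Item 2@1, Item 3@1, Item 4@1, Item 5@1) gives peak 18: h1:18  h2:18  h3:9  h4:5  h5:0  h6:0  h7:0  h8:0.
Shift Item 2→3, Item 3→4, Item 5→5.
Schedule Item 1@1, Item 2@3, Item 3@4, Item 4@1, Item 5@5: h1:8  h2:8  h3:7  h4:5  h5:7  h6:5  h7:5  h8:5 — peak 8.

8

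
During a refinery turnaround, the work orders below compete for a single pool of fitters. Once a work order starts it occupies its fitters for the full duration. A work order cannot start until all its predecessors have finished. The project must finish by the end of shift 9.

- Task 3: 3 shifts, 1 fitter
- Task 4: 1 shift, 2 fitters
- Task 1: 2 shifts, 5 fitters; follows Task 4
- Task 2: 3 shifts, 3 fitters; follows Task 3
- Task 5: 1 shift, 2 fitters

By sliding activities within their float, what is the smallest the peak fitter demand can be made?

5

Early-start (Task 3@1, Task 4@1, Task 1@2, Task 2@4, Task 5@1) gives peak 6: s1:5  s2:6  s3:6  s4:3  s5:3  s6:3  s7:0  s8:0  s9:0.
Shift Task 1→4, Task 2→6.
Schedule Task 3@1, Task 4@1, Task 1@4, Task 2@6, Task 5@1: s1:5  s2:1  s3:1  s4:5  s5:5  s6:3  s7:3  s8:3  s9:0 — peak 5.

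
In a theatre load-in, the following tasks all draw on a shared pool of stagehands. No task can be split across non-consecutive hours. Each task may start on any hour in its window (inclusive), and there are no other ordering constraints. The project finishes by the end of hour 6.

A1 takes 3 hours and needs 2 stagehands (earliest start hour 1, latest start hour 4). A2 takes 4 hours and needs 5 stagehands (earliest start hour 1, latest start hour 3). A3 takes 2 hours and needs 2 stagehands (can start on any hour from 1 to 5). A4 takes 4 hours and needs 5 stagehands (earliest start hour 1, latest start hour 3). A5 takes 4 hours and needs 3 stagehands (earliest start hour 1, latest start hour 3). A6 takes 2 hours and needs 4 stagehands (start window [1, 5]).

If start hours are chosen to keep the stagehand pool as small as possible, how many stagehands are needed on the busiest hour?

15

Early-start (A1@1, A2@1, A3@1, A4@1, A5@1, A6@1) gives peak 21: h1:21  h2:21  h3:15  h4:13  h5:0  h6:0.
Shift A5→3, A6→5.
Schedule A1@1, A2@1, A3@1, A4@1, A5@3, A6@5: h1:14  h2:14  h3:15  h4:13  h5:7  h6:7 — peak 15.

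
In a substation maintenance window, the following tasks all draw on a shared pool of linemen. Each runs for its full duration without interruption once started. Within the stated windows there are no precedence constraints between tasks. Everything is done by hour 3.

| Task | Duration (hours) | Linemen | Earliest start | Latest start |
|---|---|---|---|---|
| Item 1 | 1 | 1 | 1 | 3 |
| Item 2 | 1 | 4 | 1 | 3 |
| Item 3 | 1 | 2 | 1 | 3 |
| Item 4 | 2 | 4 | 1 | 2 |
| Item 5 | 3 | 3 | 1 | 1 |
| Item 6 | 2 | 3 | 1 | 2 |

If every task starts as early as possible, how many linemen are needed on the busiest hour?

17

Early-start schedule: Item 1@1, Item 2@1, Item 3@1, Item 4@1, Item 5@1, Item 6@1.
Load per hour: hour 1: 17, hour 2: 10, hour 3: 3.
Peak is 17.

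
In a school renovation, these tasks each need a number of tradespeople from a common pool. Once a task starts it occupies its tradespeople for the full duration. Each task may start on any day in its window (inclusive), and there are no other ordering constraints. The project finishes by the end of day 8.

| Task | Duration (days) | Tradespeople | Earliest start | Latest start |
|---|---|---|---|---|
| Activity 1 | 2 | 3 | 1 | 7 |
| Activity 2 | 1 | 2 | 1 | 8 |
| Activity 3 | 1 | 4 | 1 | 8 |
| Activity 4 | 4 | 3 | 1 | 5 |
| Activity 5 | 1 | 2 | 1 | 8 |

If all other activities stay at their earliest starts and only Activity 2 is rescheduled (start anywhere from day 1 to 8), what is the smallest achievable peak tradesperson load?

12

Activity 2@1: d1:14  d2:6  d3:3  d4:3  d5:0  d6:0  d7:0  d8:0 → peak 14
Activity 2@2: d1:12  d2:8  d3:3  d4:3  d5:0  d6:0  d7:0  d8:0 → peak 12
Activity 2@3: d1:12  d2:6  d3:5  d4:3  d5:0  d6:0  d7:0  d8:0 → peak 12
Activity 2@4: d1:12  d2:6  d3:3  d4:5  d5:0  d6:0  d7:0  d8:0 → peak 12
Activity 2@5: d1:12  d2:6  d3:3  d4:3  d5:2  d6:0  d7:0  d8:0 → peak 12
Activity 2@6: d1:12  d2:6  d3:3  d4:3  d5:0  d6:2  d7:0  d8:0 → peak 12
Activity 2@7: d1:12  d2:6  d3:3  d4:3  d5:0  d6:0  d7:2  d8:0 → peak 12
Activity 2@8: d1:12  d2:6  d3:3  d4:3  d5:0  d6:0  d7:0  d8:2 → peak 12
Best is Activity 2@2, peak 12.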